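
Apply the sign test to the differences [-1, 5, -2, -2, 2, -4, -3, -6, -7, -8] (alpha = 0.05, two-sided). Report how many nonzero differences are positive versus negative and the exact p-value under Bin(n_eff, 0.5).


Step 1: Discard zero differences. Original n = 10; n_eff = number of nonzero differences = 10.
Nonzero differences (with sign): -1, +5, -2, -2, +2, -4, -3, -6, -7, -8
Step 2: Count signs: positive = 2, negative = 8.
Step 3: Under H0: P(positive) = 0.5, so the number of positives S ~ Bin(10, 0.5).
Step 4: Two-sided exact p-value = sum of Bin(10,0.5) probabilities at or below the observed probability = 0.109375.
Step 5: alpha = 0.05. fail to reject H0.

n_eff = 10, pos = 2, neg = 8, p = 0.109375, fail to reject H0.


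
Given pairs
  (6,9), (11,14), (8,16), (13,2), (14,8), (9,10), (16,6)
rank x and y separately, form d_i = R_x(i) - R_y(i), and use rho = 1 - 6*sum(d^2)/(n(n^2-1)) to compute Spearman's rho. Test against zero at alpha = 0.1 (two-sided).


Step 1: Rank x and y separately (midranks; no ties here).
rank(x): 6->1, 11->4, 8->2, 13->5, 14->6, 9->3, 16->7
rank(y): 9->4, 14->6, 16->7, 2->1, 8->3, 10->5, 6->2
Step 2: d_i = R_x(i) - R_y(i); compute d_i^2.
  (1-4)^2=9, (4-6)^2=4, (2-7)^2=25, (5-1)^2=16, (6-3)^2=9, (3-5)^2=4, (7-2)^2=25
sum(d^2) = 92.
Step 3: rho = 1 - 6*92 / (7*(7^2 - 1)) = 1 - 552/336 = -0.642857.
Step 4: Under H0, t = rho * sqrt((n-2)/(1-rho^2)) = -1.8766 ~ t(5).
Step 5: Two-sided p-value from the t-distribution with 5 df = 0.119392.
Step 6: alpha = 0.1. fail to reject H0.

rho = -0.6429, p = 0.119392, fail to reject H0 at alpha = 0.1.


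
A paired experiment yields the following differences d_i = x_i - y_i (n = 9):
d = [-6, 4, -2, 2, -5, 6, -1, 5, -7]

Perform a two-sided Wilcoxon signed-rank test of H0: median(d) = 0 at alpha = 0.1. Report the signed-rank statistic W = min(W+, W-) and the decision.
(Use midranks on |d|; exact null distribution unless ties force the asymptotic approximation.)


Step 1: Drop any zero differences (none here) and take |d_i|.
|d| = [6, 4, 2, 2, 5, 6, 1, 5, 7]
Step 2: Midrank |d_i| (ties get averaged ranks).
ranks: |6|->7.5, |4|->4, |2|->2.5, |2|->2.5, |5|->5.5, |6|->7.5, |1|->1, |5|->5.5, |7|->9
Step 3: Attach original signs; sum ranks with positive sign and with negative sign.
W+ = 4 + 2.5 + 7.5 + 5.5 = 19.5
W- = 7.5 + 2.5 + 5.5 + 1 + 9 = 25.5
(Check: W+ + W- = 45 should equal n(n+1)/2 = 45.)
Step 4: Test statistic W = min(W+, W-) = 19.5.
Step 5: Ties in |d|, so use the tie-corrected normal approximation.
        E[W] = n(n+1)/4 = 9*10/4 = 22.5.
        Tie groups: |d|=2 (t=2), |d|=5 (t=2), |d|=6 (t=2); sum(t^3 - t) = 18.
        Var[W] = n(n+1)(2n+1)/24 - sum(t^3-t)/48 = 1710/24 - 18/48 = 70.875.
        z = (W - E[W]) / sqrt(Var[W]) = (19.5 - 22.5) / 8.4187 = -0.3563.
        Two-sided p = 2*Phi(z) = 0.721580.
Step 6: alpha = 0.1. fail to reject H0.

W+ = 19.5, W- = 25.5, W = min = 19.5, p = 0.721580, fail to reject H0.


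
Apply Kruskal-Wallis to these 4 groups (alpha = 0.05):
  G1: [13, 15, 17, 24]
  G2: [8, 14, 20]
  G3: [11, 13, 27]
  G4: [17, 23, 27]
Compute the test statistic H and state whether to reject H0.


Step 1: Combine all N = 13 observations and assign midranks.
sorted (value, group, rank): (8,G2,1), (11,G3,2), (13,G1,3.5), (13,G3,3.5), (14,G2,5), (15,G1,6), (17,G1,7.5), (17,G4,7.5), (20,G2,9), (23,G4,10), (24,G1,11), (27,G3,12.5), (27,G4,12.5)
Step 2: Sum ranks within each group.
R_1 = 28 (n_1 = 4)
R_2 = 15 (n_2 = 3)
R_3 = 18 (n_3 = 3)
R_4 = 30 (n_4 = 3)
Step 3: H = 12/(N(N+1)) * sum(R_i^2/n_i) - 3(N+1)
     = 12/(13*14) * (28^2/4 + 15^2/3 + 18^2/3 + 30^2/3) - 3*14
     = 0.065934 * 679 - 42
     = 2.769231.
Step 4: Ties present; correction factor C = 1 - 18/(13^3 - 13) = 0.991758. Corrected H = 2.769231 / 0.991758 = 2.792244.
Step 5: Under H0, H ~ chi^2(3); p-value = 0.424778.
Step 6: alpha = 0.05. fail to reject H0.

H = 2.7922, df = 3, p = 0.424778, fail to reject H0.


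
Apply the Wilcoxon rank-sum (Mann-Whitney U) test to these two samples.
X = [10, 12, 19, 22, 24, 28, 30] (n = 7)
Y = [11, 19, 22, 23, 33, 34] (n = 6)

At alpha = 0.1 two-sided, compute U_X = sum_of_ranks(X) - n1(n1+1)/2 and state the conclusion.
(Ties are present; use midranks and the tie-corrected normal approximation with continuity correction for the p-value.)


Step 1: Combine and sort all 13 observations; assign midranks.
sorted (value, group): (10,X), (11,Y), (12,X), (19,X), (19,Y), (22,X), (22,Y), (23,Y), (24,X), (28,X), (30,X), (33,Y), (34,Y)
ranks: 10->1, 11->2, 12->3, 19->4.5, 19->4.5, 22->6.5, 22->6.5, 23->8, 24->9, 28->10, 30->11, 33->12, 34->13
Step 2: Rank sum for X: R1 = 1 + 3 + 4.5 + 6.5 + 9 + 10 + 11 = 45.
Step 3: U_X = R1 - n1(n1+1)/2 = 45 - 7*8/2 = 45 - 28 = 17.
       U_Y = n1*n2 - U_X = 42 - 17 = 25.
Step 4: Ties are present, so use the tie-corrected normal approximation (with continuity correction) for the p-value.
Step 5: p-value = 0.616104; compare to alpha = 0.1. fail to reject H0.

U_X = 17, p = 0.616104, fail to reject H0 at alpha = 0.1.


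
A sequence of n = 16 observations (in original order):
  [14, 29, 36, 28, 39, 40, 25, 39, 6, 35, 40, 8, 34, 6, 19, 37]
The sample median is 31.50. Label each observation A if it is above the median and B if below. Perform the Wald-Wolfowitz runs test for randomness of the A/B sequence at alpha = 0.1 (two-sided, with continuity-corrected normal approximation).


Step 1: Compute median = 31.50; label A = above, B = below.
Labels in order: BBABAABABAABABBA  (n_A = 8, n_B = 8)
Step 2: Count runs R = 12.
Step 3: Under H0 (random ordering), E[R] = 2*n_A*n_B/(n_A+n_B) + 1 = 2*8*8/16 + 1 = 9.0000.
        Var[R] = 2*n_A*n_B*(2*n_A*n_B - n_A - n_B) / ((n_A+n_B)^2 * (n_A+n_B-1)) = 14336/3840 = 3.7333.
        SD[R] = 1.9322.
Step 4: Continuity-corrected z = (R - 0.5 - E[R]) / SD[R] = (12 - 0.5 - 9.0000) / 1.9322 = 1.2939.
Step 5: Two-sided p-value via normal approximation = 2*(1 - Phi(|z|)) = 0.195709.
Step 6: alpha = 0.1. fail to reject H0.

R = 12, z = 1.2939, p = 0.195709, fail to reject H0.


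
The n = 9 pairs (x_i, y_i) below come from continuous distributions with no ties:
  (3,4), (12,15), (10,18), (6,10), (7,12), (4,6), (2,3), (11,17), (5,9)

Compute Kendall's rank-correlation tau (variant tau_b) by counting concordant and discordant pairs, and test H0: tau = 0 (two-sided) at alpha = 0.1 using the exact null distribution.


Step 1: Enumerate the 36 unordered pairs (i,j) with i<j and classify each by sign(x_j-x_i) * sign(y_j-y_i).
  (1,2):dx=+9,dy=+11->C; (1,3):dx=+7,dy=+14->C; (1,4):dx=+3,dy=+6->C; (1,5):dx=+4,dy=+8->C
  (1,6):dx=+1,dy=+2->C; (1,7):dx=-1,dy=-1->C; (1,8):dx=+8,dy=+13->C; (1,9):dx=+2,dy=+5->C
  (2,3):dx=-2,dy=+3->D; (2,4):dx=-6,dy=-5->C; (2,5):dx=-5,dy=-3->C; (2,6):dx=-8,dy=-9->C
  (2,7):dx=-10,dy=-12->C; (2,8):dx=-1,dy=+2->D; (2,9):dx=-7,dy=-6->C; (3,4):dx=-4,dy=-8->C
  (3,5):dx=-3,dy=-6->C; (3,6):dx=-6,dy=-12->C; (3,7):dx=-8,dy=-15->C; (3,8):dx=+1,dy=-1->D
  (3,9):dx=-5,dy=-9->C; (4,5):dx=+1,dy=+2->C; (4,6):dx=-2,dy=-4->C; (4,7):dx=-4,dy=-7->C
  (4,8):dx=+5,dy=+7->C; (4,9):dx=-1,dy=-1->C; (5,6):dx=-3,dy=-6->C; (5,7):dx=-5,dy=-9->C
  (5,8):dx=+4,dy=+5->C; (5,9):dx=-2,dy=-3->C; (6,7):dx=-2,dy=-3->C; (6,8):dx=+7,dy=+11->C
  (6,9):dx=+1,dy=+3->C; (7,8):dx=+9,dy=+14->C; (7,9):dx=+3,dy=+6->C; (8,9):dx=-6,dy=-8->C
Step 2: C = 33, D = 3, total pairs = 36.
Step 3: tau = (C - D)/(n(n-1)/2) = (33 - 3)/36 = 0.833333.
Step 4: Exact two-sided p-value (enumerate n! = 362880 permutations of y under H0): p = 0.000854.
Step 5: alpha = 0.1. reject H0.

tau_b = 0.8333 (C=33, D=3), p = 0.000854, reject H0.


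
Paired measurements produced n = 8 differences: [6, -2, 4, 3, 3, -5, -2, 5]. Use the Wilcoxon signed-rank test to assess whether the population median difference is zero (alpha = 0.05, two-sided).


Step 1: Drop any zero differences (none here) and take |d_i|.
|d| = [6, 2, 4, 3, 3, 5, 2, 5]
Step 2: Midrank |d_i| (ties get averaged ranks).
ranks: |6|->8, |2|->1.5, |4|->5, |3|->3.5, |3|->3.5, |5|->6.5, |2|->1.5, |5|->6.5
Step 3: Attach original signs; sum ranks with positive sign and with negative sign.
W+ = 8 + 5 + 3.5 + 3.5 + 6.5 = 26.5
W- = 1.5 + 6.5 + 1.5 = 9.5
(Check: W+ + W- = 36 should equal n(n+1)/2 = 36.)
Step 4: Test statistic W = min(W+, W-) = 9.5.
Step 5: Ties in |d|, so use the tie-corrected normal approximation.
        E[W] = n(n+1)/4 = 8*9/4 = 18.
        Tie groups: |d|=2 (t=2), |d|=3 (t=2), |d|=5 (t=2); sum(t^3 - t) = 18.
        Var[W] = n(n+1)(2n+1)/24 - sum(t^3-t)/48 = 1224/24 - 18/48 = 50.625.
        z = (W - E[W]) / sqrt(Var[W]) = (9.5 - 18) / 7.1151 = -1.1946.
        Two-sided p = 2*Phi(z) = 0.232228.
Step 6: alpha = 0.05. fail to reject H0.

W+ = 26.5, W- = 9.5, W = min = 9.5, p = 0.232228, fail to reject H0.


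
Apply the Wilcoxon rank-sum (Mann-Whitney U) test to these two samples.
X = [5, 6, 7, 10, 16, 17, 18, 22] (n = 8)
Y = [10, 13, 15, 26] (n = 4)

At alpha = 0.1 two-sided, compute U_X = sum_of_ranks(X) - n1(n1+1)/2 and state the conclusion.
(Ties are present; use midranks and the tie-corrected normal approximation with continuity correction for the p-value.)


Step 1: Combine and sort all 12 observations; assign midranks.
sorted (value, group): (5,X), (6,X), (7,X), (10,X), (10,Y), (13,Y), (15,Y), (16,X), (17,X), (18,X), (22,X), (26,Y)
ranks: 5->1, 6->2, 7->3, 10->4.5, 10->4.5, 13->6, 15->7, 16->8, 17->9, 18->10, 22->11, 26->12
Step 2: Rank sum for X: R1 = 1 + 2 + 3 + 4.5 + 8 + 9 + 10 + 11 = 48.5.
Step 3: U_X = R1 - n1(n1+1)/2 = 48.5 - 8*9/2 = 48.5 - 36 = 12.5.
       U_Y = n1*n2 - U_X = 32 - 12.5 = 19.5.
Step 4: Ties are present, so use the tie-corrected normal approximation (with continuity correction) for the p-value.
Step 5: p-value = 0.609759; compare to alpha = 0.1. fail to reject H0.

U_X = 12.5, p = 0.609759, fail to reject H0 at alpha = 0.1.


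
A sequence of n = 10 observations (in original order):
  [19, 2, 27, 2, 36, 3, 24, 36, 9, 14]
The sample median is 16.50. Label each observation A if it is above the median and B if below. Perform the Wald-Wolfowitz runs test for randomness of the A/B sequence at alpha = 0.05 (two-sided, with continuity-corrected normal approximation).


Step 1: Compute median = 16.50; label A = above, B = below.
Labels in order: ABABABAABB  (n_A = 5, n_B = 5)
Step 2: Count runs R = 8.
Step 3: Under H0 (random ordering), E[R] = 2*n_A*n_B/(n_A+n_B) + 1 = 2*5*5/10 + 1 = 6.0000.
        Var[R] = 2*n_A*n_B*(2*n_A*n_B - n_A - n_B) / ((n_A+n_B)^2 * (n_A+n_B-1)) = 2000/900 = 2.2222.
        SD[R] = 1.4907.
Step 4: Continuity-corrected z = (R - 0.5 - E[R]) / SD[R] = (8 - 0.5 - 6.0000) / 1.4907 = 1.0062.
Step 5: Two-sided p-value via normal approximation = 2*(1 - Phi(|z|)) = 0.314305.
Step 6: alpha = 0.05. fail to reject H0.

R = 8, z = 1.0062, p = 0.314305, fail to reject H0.


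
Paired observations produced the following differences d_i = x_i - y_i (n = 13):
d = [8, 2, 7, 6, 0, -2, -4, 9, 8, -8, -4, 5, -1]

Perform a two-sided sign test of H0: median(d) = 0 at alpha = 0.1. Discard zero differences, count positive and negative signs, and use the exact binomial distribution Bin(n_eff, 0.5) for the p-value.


Step 1: Discard zero differences. Original n = 13; n_eff = number of nonzero differences = 12.
Nonzero differences (with sign): +8, +2, +7, +6, -2, -4, +9, +8, -8, -4, +5, -1
Step 2: Count signs: positive = 7, negative = 5.
Step 3: Under H0: P(positive) = 0.5, so the number of positives S ~ Bin(12, 0.5).
Step 4: Two-sided exact p-value = sum of Bin(12,0.5) probabilities at or below the observed probability = 0.774414.
Step 5: alpha = 0.1. fail to reject H0.

n_eff = 12, pos = 7, neg = 5, p = 0.774414, fail to reject H0.


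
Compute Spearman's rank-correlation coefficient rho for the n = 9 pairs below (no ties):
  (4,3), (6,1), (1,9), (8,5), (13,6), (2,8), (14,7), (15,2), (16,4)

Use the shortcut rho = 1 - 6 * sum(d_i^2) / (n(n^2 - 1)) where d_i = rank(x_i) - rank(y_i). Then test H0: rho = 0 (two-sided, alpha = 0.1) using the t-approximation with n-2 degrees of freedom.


Step 1: Rank x and y separately (midranks; no ties here).
rank(x): 4->3, 6->4, 1->1, 8->5, 13->6, 2->2, 14->7, 15->8, 16->9
rank(y): 3->3, 1->1, 9->9, 5->5, 6->6, 8->8, 7->7, 2->2, 4->4
Step 2: d_i = R_x(i) - R_y(i); compute d_i^2.
  (3-3)^2=0, (4-1)^2=9, (1-9)^2=64, (5-5)^2=0, (6-6)^2=0, (2-8)^2=36, (7-7)^2=0, (8-2)^2=36, (9-4)^2=25
sum(d^2) = 170.
Step 3: rho = 1 - 6*170 / (9*(9^2 - 1)) = 1 - 1020/720 = -0.416667.
Step 4: Under H0, t = rho * sqrt((n-2)/(1-rho^2)) = -1.2127 ~ t(7).
Step 5: Two-sided p-value from the t-distribution with 7 df = 0.264586.
Step 6: alpha = 0.1. fail to reject H0.

rho = -0.4167, p = 0.264586, fail to reject H0 at alpha = 0.1.


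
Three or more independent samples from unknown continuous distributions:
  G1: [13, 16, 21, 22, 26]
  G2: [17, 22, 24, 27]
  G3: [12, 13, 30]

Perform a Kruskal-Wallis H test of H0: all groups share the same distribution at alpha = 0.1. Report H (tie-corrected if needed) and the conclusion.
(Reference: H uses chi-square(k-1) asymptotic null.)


Step 1: Combine all N = 12 observations and assign midranks.
sorted (value, group, rank): (12,G3,1), (13,G1,2.5), (13,G3,2.5), (16,G1,4), (17,G2,5), (21,G1,6), (22,G1,7.5), (22,G2,7.5), (24,G2,9), (26,G1,10), (27,G2,11), (30,G3,12)
Step 2: Sum ranks within each group.
R_1 = 30 (n_1 = 5)
R_2 = 32.5 (n_2 = 4)
R_3 = 15.5 (n_3 = 3)
Step 3: H = 12/(N(N+1)) * sum(R_i^2/n_i) - 3(N+1)
     = 12/(12*13) * (30^2/5 + 32.5^2/4 + 15.5^2/3) - 3*13
     = 0.076923 * 524.146 - 39
     = 1.318910.
Step 4: Ties present; correction factor C = 1 - 12/(12^3 - 12) = 0.993007. Corrected H = 1.318910 / 0.993007 = 1.328198.
Step 5: Under H0, H ~ chi^2(2); p-value = 0.514737.
Step 6: alpha = 0.1. fail to reject H0.

H = 1.3282, df = 2, p = 0.514737, fail to reject H0.


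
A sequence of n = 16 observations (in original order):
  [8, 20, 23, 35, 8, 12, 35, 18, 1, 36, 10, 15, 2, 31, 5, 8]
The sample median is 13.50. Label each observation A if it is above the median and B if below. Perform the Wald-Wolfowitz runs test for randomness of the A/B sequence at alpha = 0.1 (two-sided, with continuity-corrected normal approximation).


Step 1: Compute median = 13.50; label A = above, B = below.
Labels in order: BAAABBAABABABABB  (n_A = 8, n_B = 8)
Step 2: Count runs R = 11.
Step 3: Under H0 (random ordering), E[R] = 2*n_A*n_B/(n_A+n_B) + 1 = 2*8*8/16 + 1 = 9.0000.
        Var[R] = 2*n_A*n_B*(2*n_A*n_B - n_A - n_B) / ((n_A+n_B)^2 * (n_A+n_B-1)) = 14336/3840 = 3.7333.
        SD[R] = 1.9322.
Step 4: Continuity-corrected z = (R - 0.5 - E[R]) / SD[R] = (11 - 0.5 - 9.0000) / 1.9322 = 0.7763.
Step 5: Two-sided p-value via normal approximation = 2*(1 - Phi(|z|)) = 0.437558.
Step 6: alpha = 0.1. fail to reject H0.

R = 11, z = 0.7763, p = 0.437558, fail to reject H0.


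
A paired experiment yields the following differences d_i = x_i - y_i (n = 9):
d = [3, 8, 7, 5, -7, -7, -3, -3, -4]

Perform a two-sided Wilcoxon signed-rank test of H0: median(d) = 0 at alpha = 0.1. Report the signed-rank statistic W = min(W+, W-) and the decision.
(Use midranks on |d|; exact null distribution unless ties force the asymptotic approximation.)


Step 1: Drop any zero differences (none here) and take |d_i|.
|d| = [3, 8, 7, 5, 7, 7, 3, 3, 4]
Step 2: Midrank |d_i| (ties get averaged ranks).
ranks: |3|->2, |8|->9, |7|->7, |5|->5, |7|->7, |7|->7, |3|->2, |3|->2, |4|->4
Step 3: Attach original signs; sum ranks with positive sign and with negative sign.
W+ = 2 + 9 + 7 + 5 = 23
W- = 7 + 7 + 2 + 2 + 4 = 22
(Check: W+ + W- = 45 should equal n(n+1)/2 = 45.)
Step 4: Test statistic W = min(W+, W-) = 22.
Step 5: Ties in |d|, so use the tie-corrected normal approximation.
        E[W] = n(n+1)/4 = 9*10/4 = 22.5.
        Tie groups: |d|=3 (t=3), |d|=7 (t=3); sum(t^3 - t) = 48.
        Var[W] = n(n+1)(2n+1)/24 - sum(t^3-t)/48 = 1710/24 - 48/48 = 70.25.
        z = (W - E[W]) / sqrt(Var[W]) = (22 - 22.5) / 8.3815 = -0.0597.
        Two-sided p = 2*Phi(z) = 0.952430.
Step 6: alpha = 0.1. fail to reject H0.

W+ = 23, W- = 22, W = min = 22, p = 0.952430, fail to reject H0.


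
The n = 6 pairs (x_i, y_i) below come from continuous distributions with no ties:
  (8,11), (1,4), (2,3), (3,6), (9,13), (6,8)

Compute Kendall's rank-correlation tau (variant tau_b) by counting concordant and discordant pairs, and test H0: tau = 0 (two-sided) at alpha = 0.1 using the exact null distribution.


Step 1: Enumerate the 15 unordered pairs (i,j) with i<j and classify each by sign(x_j-x_i) * sign(y_j-y_i).
  (1,2):dx=-7,dy=-7->C; (1,3):dx=-6,dy=-8->C; (1,4):dx=-5,dy=-5->C; (1,5):dx=+1,dy=+2->C
  (1,6):dx=-2,dy=-3->C; (2,3):dx=+1,dy=-1->D; (2,4):dx=+2,dy=+2->C; (2,5):dx=+8,dy=+9->C
  (2,6):dx=+5,dy=+4->C; (3,4):dx=+1,dy=+3->C; (3,5):dx=+7,dy=+10->C; (3,6):dx=+4,dy=+5->C
  (4,5):dx=+6,dy=+7->C; (4,6):dx=+3,dy=+2->C; (5,6):dx=-3,dy=-5->C
Step 2: C = 14, D = 1, total pairs = 15.
Step 3: tau = (C - D)/(n(n-1)/2) = (14 - 1)/15 = 0.866667.
Step 4: Exact two-sided p-value (enumerate n! = 720 permutations of y under H0): p = 0.016667.
Step 5: alpha = 0.1. reject H0.

tau_b = 0.8667 (C=14, D=1), p = 0.016667, reject H0.


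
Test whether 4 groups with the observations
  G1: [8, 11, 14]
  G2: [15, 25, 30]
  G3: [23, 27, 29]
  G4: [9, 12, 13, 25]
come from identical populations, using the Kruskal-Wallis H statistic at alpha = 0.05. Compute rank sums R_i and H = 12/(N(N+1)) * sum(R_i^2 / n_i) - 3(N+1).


Step 1: Combine all N = 13 observations and assign midranks.
sorted (value, group, rank): (8,G1,1), (9,G4,2), (11,G1,3), (12,G4,4), (13,G4,5), (14,G1,6), (15,G2,7), (23,G3,8), (25,G2,9.5), (25,G4,9.5), (27,G3,11), (29,G3,12), (30,G2,13)
Step 2: Sum ranks within each group.
R_1 = 10 (n_1 = 3)
R_2 = 29.5 (n_2 = 3)
R_3 = 31 (n_3 = 3)
R_4 = 20.5 (n_4 = 4)
Step 3: H = 12/(N(N+1)) * sum(R_i^2/n_i) - 3(N+1)
     = 12/(13*14) * (10^2/3 + 29.5^2/3 + 31^2/3 + 20.5^2/4) - 3*14
     = 0.065934 * 748.812 - 42
     = 7.372253.
Step 4: Ties present; correction factor C = 1 - 6/(13^3 - 13) = 0.997253. Corrected H = 7.372253 / 0.997253 = 7.392562.
Step 5: Under H0, H ~ chi^2(3); p-value = 0.060384.
Step 6: alpha = 0.05. fail to reject H0.

H = 7.3926, df = 3, p = 0.060384, fail to reject H0.


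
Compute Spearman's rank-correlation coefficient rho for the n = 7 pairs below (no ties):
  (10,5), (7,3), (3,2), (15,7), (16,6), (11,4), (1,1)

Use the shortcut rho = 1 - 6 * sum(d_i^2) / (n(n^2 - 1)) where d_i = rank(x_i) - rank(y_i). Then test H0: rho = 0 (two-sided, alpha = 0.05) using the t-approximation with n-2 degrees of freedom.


Step 1: Rank x and y separately (midranks; no ties here).
rank(x): 10->4, 7->3, 3->2, 15->6, 16->7, 11->5, 1->1
rank(y): 5->5, 3->3, 2->2, 7->7, 6->6, 4->4, 1->1
Step 2: d_i = R_x(i) - R_y(i); compute d_i^2.
  (4-5)^2=1, (3-3)^2=0, (2-2)^2=0, (6-7)^2=1, (7-6)^2=1, (5-4)^2=1, (1-1)^2=0
sum(d^2) = 4.
Step 3: rho = 1 - 6*4 / (7*(7^2 - 1)) = 1 - 24/336 = 0.928571.
Step 4: Under H0, t = rho * sqrt((n-2)/(1-rho^2)) = 5.5943 ~ t(5).
Step 5: Two-sided p-value from the t-distribution with 5 df = 0.002519.
Step 6: alpha = 0.05. reject H0.

rho = 0.9286, p = 0.002519, reject H0 at alpha = 0.05.


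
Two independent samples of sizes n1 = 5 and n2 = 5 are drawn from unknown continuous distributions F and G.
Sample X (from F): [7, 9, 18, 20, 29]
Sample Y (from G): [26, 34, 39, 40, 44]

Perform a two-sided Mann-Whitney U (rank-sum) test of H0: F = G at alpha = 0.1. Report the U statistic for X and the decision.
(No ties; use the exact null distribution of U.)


Step 1: Combine and sort all 10 observations; assign midranks.
sorted (value, group): (7,X), (9,X), (18,X), (20,X), (26,Y), (29,X), (34,Y), (39,Y), (40,Y), (44,Y)
ranks: 7->1, 9->2, 18->3, 20->4, 26->5, 29->6, 34->7, 39->8, 40->9, 44->10
Step 2: Rank sum for X: R1 = 1 + 2 + 3 + 4 + 6 = 16.
Step 3: U_X = R1 - n1(n1+1)/2 = 16 - 5*6/2 = 16 - 15 = 1.
       U_Y = n1*n2 - U_X = 25 - 1 = 24.
Step 4: No ties, so the exact null distribution of U (based on enumerating the C(10,5) = 252 equally likely rank assignments) gives the two-sided p-value.
Step 5: p-value = 0.015873; compare to alpha = 0.1. reject H0.

U_X = 1, p = 0.015873, reject H0 at alpha = 0.1.


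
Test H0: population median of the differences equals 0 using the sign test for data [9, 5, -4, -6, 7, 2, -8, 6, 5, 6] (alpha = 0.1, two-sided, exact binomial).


Step 1: Discard zero differences. Original n = 10; n_eff = number of nonzero differences = 10.
Nonzero differences (with sign): +9, +5, -4, -6, +7, +2, -8, +6, +5, +6
Step 2: Count signs: positive = 7, negative = 3.
Step 3: Under H0: P(positive) = 0.5, so the number of positives S ~ Bin(10, 0.5).
Step 4: Two-sided exact p-value = sum of Bin(10,0.5) probabilities at or below the observed probability = 0.343750.
Step 5: alpha = 0.1. fail to reject H0.

n_eff = 10, pos = 7, neg = 3, p = 0.343750, fail to reject H0.


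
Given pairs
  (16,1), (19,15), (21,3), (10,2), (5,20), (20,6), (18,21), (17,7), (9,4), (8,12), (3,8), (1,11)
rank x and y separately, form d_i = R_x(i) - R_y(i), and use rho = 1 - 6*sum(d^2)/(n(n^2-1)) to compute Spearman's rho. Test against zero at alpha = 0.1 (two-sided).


Step 1: Rank x and y separately (midranks; no ties here).
rank(x): 16->7, 19->10, 21->12, 10->6, 5->3, 20->11, 18->9, 17->8, 9->5, 8->4, 3->2, 1->1
rank(y): 1->1, 15->10, 3->3, 2->2, 20->11, 6->5, 21->12, 7->6, 4->4, 12->9, 8->7, 11->8
Step 2: d_i = R_x(i) - R_y(i); compute d_i^2.
  (7-1)^2=36, (10-10)^2=0, (12-3)^2=81, (6-2)^2=16, (3-11)^2=64, (11-5)^2=36, (9-12)^2=9, (8-6)^2=4, (5-4)^2=1, (4-9)^2=25, (2-7)^2=25, (1-8)^2=49
sum(d^2) = 346.
Step 3: rho = 1 - 6*346 / (12*(12^2 - 1)) = 1 - 2076/1716 = -0.209790.
Step 4: Under H0, t = rho * sqrt((n-2)/(1-rho^2)) = -0.6785 ~ t(10).
Step 5: Two-sided p-value from the t-distribution with 10 df = 0.512841.
Step 6: alpha = 0.1. fail to reject H0.

rho = -0.2098, p = 0.512841, fail to reject H0 at alpha = 0.1.


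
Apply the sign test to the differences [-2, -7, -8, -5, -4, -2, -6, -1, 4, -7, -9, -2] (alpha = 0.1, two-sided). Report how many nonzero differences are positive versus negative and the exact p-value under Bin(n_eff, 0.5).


Step 1: Discard zero differences. Original n = 12; n_eff = number of nonzero differences = 12.
Nonzero differences (with sign): -2, -7, -8, -5, -4, -2, -6, -1, +4, -7, -9, -2
Step 2: Count signs: positive = 1, negative = 11.
Step 3: Under H0: P(positive) = 0.5, so the number of positives S ~ Bin(12, 0.5).
Step 4: Two-sided exact p-value = sum of Bin(12,0.5) probabilities at or below the observed probability = 0.006348.
Step 5: alpha = 0.1. reject H0.

n_eff = 12, pos = 1, neg = 11, p = 0.006348, reject H0.


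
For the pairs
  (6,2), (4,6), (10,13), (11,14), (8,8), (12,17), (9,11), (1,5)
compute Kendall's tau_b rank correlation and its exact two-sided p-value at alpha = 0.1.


Step 1: Enumerate the 28 unordered pairs (i,j) with i<j and classify each by sign(x_j-x_i) * sign(y_j-y_i).
  (1,2):dx=-2,dy=+4->D; (1,3):dx=+4,dy=+11->C; (1,4):dx=+5,dy=+12->C; (1,5):dx=+2,dy=+6->C
  (1,6):dx=+6,dy=+15->C; (1,7):dx=+3,dy=+9->C; (1,8):dx=-5,dy=+3->D; (2,3):dx=+6,dy=+7->C
  (2,4):dx=+7,dy=+8->C; (2,5):dx=+4,dy=+2->C; (2,6):dx=+8,dy=+11->C; (2,7):dx=+5,dy=+5->C
  (2,8):dx=-3,dy=-1->C; (3,4):dx=+1,dy=+1->C; (3,5):dx=-2,dy=-5->C; (3,6):dx=+2,dy=+4->C
  (3,7):dx=-1,dy=-2->C; (3,8):dx=-9,dy=-8->C; (4,5):dx=-3,dy=-6->C; (4,6):dx=+1,dy=+3->C
  (4,7):dx=-2,dy=-3->C; (4,8):dx=-10,dy=-9->C; (5,6):dx=+4,dy=+9->C; (5,7):dx=+1,dy=+3->C
  (5,8):dx=-7,dy=-3->C; (6,7):dx=-3,dy=-6->C; (6,8):dx=-11,dy=-12->C; (7,8):dx=-8,dy=-6->C
Step 2: C = 26, D = 2, total pairs = 28.
Step 3: tau = (C - D)/(n(n-1)/2) = (26 - 2)/28 = 0.857143.
Step 4: Exact two-sided p-value (enumerate n! = 40320 permutations of y under H0): p = 0.001736.
Step 5: alpha = 0.1. reject H0.

tau_b = 0.8571 (C=26, D=2), p = 0.001736, reject H0.


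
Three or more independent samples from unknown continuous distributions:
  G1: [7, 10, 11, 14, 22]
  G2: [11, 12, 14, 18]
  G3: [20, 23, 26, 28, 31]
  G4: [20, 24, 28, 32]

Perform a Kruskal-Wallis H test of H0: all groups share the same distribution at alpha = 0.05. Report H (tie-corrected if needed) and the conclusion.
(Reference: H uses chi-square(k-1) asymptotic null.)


Step 1: Combine all N = 18 observations and assign midranks.
sorted (value, group, rank): (7,G1,1), (10,G1,2), (11,G1,3.5), (11,G2,3.5), (12,G2,5), (14,G1,6.5), (14,G2,6.5), (18,G2,8), (20,G3,9.5), (20,G4,9.5), (22,G1,11), (23,G3,12), (24,G4,13), (26,G3,14), (28,G3,15.5), (28,G4,15.5), (31,G3,17), (32,G4,18)
Step 2: Sum ranks within each group.
R_1 = 24 (n_1 = 5)
R_2 = 23 (n_2 = 4)
R_3 = 68 (n_3 = 5)
R_4 = 56 (n_4 = 4)
Step 3: H = 12/(N(N+1)) * sum(R_i^2/n_i) - 3(N+1)
     = 12/(18*19) * (24^2/5 + 23^2/4 + 68^2/5 + 56^2/4) - 3*19
     = 0.035088 * 1956.25 - 57
     = 11.640351.
Step 4: Ties present; correction factor C = 1 - 24/(18^3 - 18) = 0.995872. Corrected H = 11.640351 / 0.995872 = 11.688601.
Step 5: Under H0, H ~ chi^2(3); p-value = 0.008530.
Step 6: alpha = 0.05. reject H0.

H = 11.6886, df = 3, p = 0.008530, reject H0.


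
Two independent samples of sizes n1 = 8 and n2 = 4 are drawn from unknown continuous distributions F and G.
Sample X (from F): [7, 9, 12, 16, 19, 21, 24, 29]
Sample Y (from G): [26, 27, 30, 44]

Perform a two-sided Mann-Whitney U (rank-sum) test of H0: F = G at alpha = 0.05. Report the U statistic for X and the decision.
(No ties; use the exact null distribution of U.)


Step 1: Combine and sort all 12 observations; assign midranks.
sorted (value, group): (7,X), (9,X), (12,X), (16,X), (19,X), (21,X), (24,X), (26,Y), (27,Y), (29,X), (30,Y), (44,Y)
ranks: 7->1, 9->2, 12->3, 16->4, 19->5, 21->6, 24->7, 26->8, 27->9, 29->10, 30->11, 44->12
Step 2: Rank sum for X: R1 = 1 + 2 + 3 + 4 + 5 + 6 + 7 + 10 = 38.
Step 3: U_X = R1 - n1(n1+1)/2 = 38 - 8*9/2 = 38 - 36 = 2.
       U_Y = n1*n2 - U_X = 32 - 2 = 30.
Step 4: No ties, so the exact null distribution of U (based on enumerating the C(12,8) = 495 equally likely rank assignments) gives the two-sided p-value.
Step 5: p-value = 0.016162; compare to alpha = 0.05. reject H0.

U_X = 2, p = 0.016162, reject H0 at alpha = 0.05.


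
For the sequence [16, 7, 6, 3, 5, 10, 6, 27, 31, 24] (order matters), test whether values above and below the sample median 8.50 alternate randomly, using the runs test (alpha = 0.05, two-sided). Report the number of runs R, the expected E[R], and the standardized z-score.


Step 1: Compute median = 8.50; label A = above, B = below.
Labels in order: ABBBBABAAA  (n_A = 5, n_B = 5)
Step 2: Count runs R = 5.
Step 3: Under H0 (random ordering), E[R] = 2*n_A*n_B/(n_A+n_B) + 1 = 2*5*5/10 + 1 = 6.0000.
        Var[R] = 2*n_A*n_B*(2*n_A*n_B - n_A - n_B) / ((n_A+n_B)^2 * (n_A+n_B-1)) = 2000/900 = 2.2222.
        SD[R] = 1.4907.
Step 4: Continuity-corrected z = (R + 0.5 - E[R]) / SD[R] = (5 + 0.5 - 6.0000) / 1.4907 = -0.3354.
Step 5: Two-sided p-value via normal approximation = 2*(1 - Phi(|z|)) = 0.737316.
Step 6: alpha = 0.05. fail to reject H0.

R = 5, z = -0.3354, p = 0.737316, fail to reject H0.


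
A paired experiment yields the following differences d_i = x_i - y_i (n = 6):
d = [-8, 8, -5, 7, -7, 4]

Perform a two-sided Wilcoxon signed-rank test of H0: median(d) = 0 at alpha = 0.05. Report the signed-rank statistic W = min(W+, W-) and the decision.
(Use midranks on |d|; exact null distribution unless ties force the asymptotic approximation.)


Step 1: Drop any zero differences (none here) and take |d_i|.
|d| = [8, 8, 5, 7, 7, 4]
Step 2: Midrank |d_i| (ties get averaged ranks).
ranks: |8|->5.5, |8|->5.5, |5|->2, |7|->3.5, |7|->3.5, |4|->1
Step 3: Attach original signs; sum ranks with positive sign and with negative sign.
W+ = 5.5 + 3.5 + 1 = 10
W- = 5.5 + 2 + 3.5 = 11
(Check: W+ + W- = 21 should equal n(n+1)/2 = 21.)
Step 4: Test statistic W = min(W+, W-) = 10.
Step 5: Ties in |d|, so use the tie-corrected normal approximation.
        E[W] = n(n+1)/4 = 6*7/4 = 10.5.
        Tie groups: |d|=7 (t=2), |d|=8 (t=2); sum(t^3 - t) = 12.
        Var[W] = n(n+1)(2n+1)/24 - sum(t^3-t)/48 = 546/24 - 12/48 = 22.5.
        z = (W - E[W]) / sqrt(Var[W]) = (10 - 10.5) / 4.7434 = -0.1054.
        Two-sided p = 2*Phi(z) = 0.916051.
Step 6: alpha = 0.05. fail to reject H0.

W+ = 10, W- = 11, W = min = 10, p = 0.916051, fail to reject H0.


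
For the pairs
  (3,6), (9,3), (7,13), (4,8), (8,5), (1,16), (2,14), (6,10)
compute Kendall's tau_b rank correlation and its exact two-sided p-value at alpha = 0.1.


Step 1: Enumerate the 28 unordered pairs (i,j) with i<j and classify each by sign(x_j-x_i) * sign(y_j-y_i).
  (1,2):dx=+6,dy=-3->D; (1,3):dx=+4,dy=+7->C; (1,4):dx=+1,dy=+2->C; (1,5):dx=+5,dy=-1->D
  (1,6):dx=-2,dy=+10->D; (1,7):dx=-1,dy=+8->D; (1,8):dx=+3,dy=+4->C; (2,3):dx=-2,dy=+10->D
  (2,4):dx=-5,dy=+5->D; (2,5):dx=-1,dy=+2->D; (2,6):dx=-8,dy=+13->D; (2,7):dx=-7,dy=+11->D
  (2,8):dx=-3,dy=+7->D; (3,4):dx=-3,dy=-5->C; (3,5):dx=+1,dy=-8->D; (3,6):dx=-6,dy=+3->D
  (3,7):dx=-5,dy=+1->D; (3,8):dx=-1,dy=-3->C; (4,5):dx=+4,dy=-3->D; (4,6):dx=-3,dy=+8->D
  (4,7):dx=-2,dy=+6->D; (4,8):dx=+2,dy=+2->C; (5,6):dx=-7,dy=+11->D; (5,7):dx=-6,dy=+9->D
  (5,8):dx=-2,dy=+5->D; (6,7):dx=+1,dy=-2->D; (6,8):dx=+5,dy=-6->D; (7,8):dx=+4,dy=-4->D
Step 2: C = 6, D = 22, total pairs = 28.
Step 3: tau = (C - D)/(n(n-1)/2) = (6 - 22)/28 = -0.571429.
Step 4: Exact two-sided p-value (enumerate n! = 40320 permutations of y under H0): p = 0.061012.
Step 5: alpha = 0.1. reject H0.

tau_b = -0.5714 (C=6, D=22), p = 0.061012, reject H0.


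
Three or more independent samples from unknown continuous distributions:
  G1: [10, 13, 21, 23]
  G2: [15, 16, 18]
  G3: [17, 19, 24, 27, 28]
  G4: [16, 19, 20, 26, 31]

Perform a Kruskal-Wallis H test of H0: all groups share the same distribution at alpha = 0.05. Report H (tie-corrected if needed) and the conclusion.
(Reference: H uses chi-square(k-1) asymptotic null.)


Step 1: Combine all N = 17 observations and assign midranks.
sorted (value, group, rank): (10,G1,1), (13,G1,2), (15,G2,3), (16,G2,4.5), (16,G4,4.5), (17,G3,6), (18,G2,7), (19,G3,8.5), (19,G4,8.5), (20,G4,10), (21,G1,11), (23,G1,12), (24,G3,13), (26,G4,14), (27,G3,15), (28,G3,16), (31,G4,17)
Step 2: Sum ranks within each group.
R_1 = 26 (n_1 = 4)
R_2 = 14.5 (n_2 = 3)
R_3 = 58.5 (n_3 = 5)
R_4 = 54 (n_4 = 5)
Step 3: H = 12/(N(N+1)) * sum(R_i^2/n_i) - 3(N+1)
     = 12/(17*18) * (26^2/4 + 14.5^2/3 + 58.5^2/5 + 54^2/5) - 3*18
     = 0.039216 * 1506.73 - 54
     = 5.087582.
Step 4: Ties present; correction factor C = 1 - 12/(17^3 - 17) = 0.997549. Corrected H = 5.087582 / 0.997549 = 5.100082.
Step 5: Under H0, H ~ chi^2(3); p-value = 0.164614.
Step 6: alpha = 0.05. fail to reject H0.

H = 5.1001, df = 3, p = 0.164614, fail to reject H0.


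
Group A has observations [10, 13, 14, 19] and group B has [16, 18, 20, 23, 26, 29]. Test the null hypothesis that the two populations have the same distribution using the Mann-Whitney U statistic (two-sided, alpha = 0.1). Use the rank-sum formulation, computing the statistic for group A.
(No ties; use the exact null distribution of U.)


Step 1: Combine and sort all 10 observations; assign midranks.
sorted (value, group): (10,X), (13,X), (14,X), (16,Y), (18,Y), (19,X), (20,Y), (23,Y), (26,Y), (29,Y)
ranks: 10->1, 13->2, 14->3, 16->4, 18->5, 19->6, 20->7, 23->8, 26->9, 29->10
Step 2: Rank sum for X: R1 = 1 + 2 + 3 + 6 = 12.
Step 3: U_X = R1 - n1(n1+1)/2 = 12 - 4*5/2 = 12 - 10 = 2.
       U_Y = n1*n2 - U_X = 24 - 2 = 22.
Step 4: No ties, so the exact null distribution of U (based on enumerating the C(10,4) = 210 equally likely rank assignments) gives the two-sided p-value.
Step 5: p-value = 0.038095; compare to alpha = 0.1. reject H0.

U_X = 2, p = 0.038095, reject H0 at alpha = 0.1.


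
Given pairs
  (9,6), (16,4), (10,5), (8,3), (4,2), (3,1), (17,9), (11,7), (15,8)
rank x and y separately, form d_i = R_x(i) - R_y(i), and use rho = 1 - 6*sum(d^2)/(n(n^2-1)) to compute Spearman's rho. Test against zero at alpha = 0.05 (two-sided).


Step 1: Rank x and y separately (midranks; no ties here).
rank(x): 9->4, 16->8, 10->5, 8->3, 4->2, 3->1, 17->9, 11->6, 15->7
rank(y): 6->6, 4->4, 5->5, 3->3, 2->2, 1->1, 9->9, 7->7, 8->8
Step 2: d_i = R_x(i) - R_y(i); compute d_i^2.
  (4-6)^2=4, (8-4)^2=16, (5-5)^2=0, (3-3)^2=0, (2-2)^2=0, (1-1)^2=0, (9-9)^2=0, (6-7)^2=1, (7-8)^2=1
sum(d^2) = 22.
Step 3: rho = 1 - 6*22 / (9*(9^2 - 1)) = 1 - 132/720 = 0.816667.
Step 4: Under H0, t = rho * sqrt((n-2)/(1-rho^2)) = 3.7440 ~ t(7).
Step 5: Two-sided p-value from the t-distribution with 7 df = 0.007225.
Step 6: alpha = 0.05. reject H0.

rho = 0.8167, p = 0.007225, reject H0 at alpha = 0.05.


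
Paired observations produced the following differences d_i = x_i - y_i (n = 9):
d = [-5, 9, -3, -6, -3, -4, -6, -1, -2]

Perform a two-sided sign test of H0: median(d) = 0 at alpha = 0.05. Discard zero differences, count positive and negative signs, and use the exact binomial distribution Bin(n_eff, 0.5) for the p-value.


Step 1: Discard zero differences. Original n = 9; n_eff = number of nonzero differences = 9.
Nonzero differences (with sign): -5, +9, -3, -6, -3, -4, -6, -1, -2
Step 2: Count signs: positive = 1, negative = 8.
Step 3: Under H0: P(positive) = 0.5, so the number of positives S ~ Bin(9, 0.5).
Step 4: Two-sided exact p-value = sum of Bin(9,0.5) probabilities at or below the observed probability = 0.039062.
Step 5: alpha = 0.05. reject H0.

n_eff = 9, pos = 1, neg = 8, p = 0.039062, reject H0.


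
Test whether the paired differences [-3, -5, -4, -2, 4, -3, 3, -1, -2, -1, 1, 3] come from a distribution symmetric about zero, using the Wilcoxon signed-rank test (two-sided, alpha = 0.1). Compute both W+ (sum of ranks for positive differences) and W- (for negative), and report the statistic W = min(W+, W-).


Step 1: Drop any zero differences (none here) and take |d_i|.
|d| = [3, 5, 4, 2, 4, 3, 3, 1, 2, 1, 1, 3]
Step 2: Midrank |d_i| (ties get averaged ranks).
ranks: |3|->7.5, |5|->12, |4|->10.5, |2|->4.5, |4|->10.5, |3|->7.5, |3|->7.5, |1|->2, |2|->4.5, |1|->2, |1|->2, |3|->7.5
Step 3: Attach original signs; sum ranks with positive sign and with negative sign.
W+ = 10.5 + 7.5 + 2 + 7.5 = 27.5
W- = 7.5 + 12 + 10.5 + 4.5 + 7.5 + 2 + 4.5 + 2 = 50.5
(Check: W+ + W- = 78 should equal n(n+1)/2 = 78.)
Step 4: Test statistic W = min(W+, W-) = 27.5.
Step 5: Ties in |d|, so use the tie-corrected normal approximation.
        E[W] = n(n+1)/4 = 12*13/4 = 39.
        Tie groups: |d|=1 (t=3), |d|=2 (t=2), |d|=3 (t=4), |d|=4 (t=2); sum(t^3 - t) = 96.
        Var[W] = n(n+1)(2n+1)/24 - sum(t^3-t)/48 = 3900/24 - 96/48 = 160.5.
        z = (W - E[W]) / sqrt(Var[W]) = (27.5 - 39) / 12.6689 = -0.9077.
        Two-sided p = 2*Phi(z) = 0.364017.
Step 6: alpha = 0.1. fail to reject H0.

W+ = 27.5, W- = 50.5, W = min = 27.5, p = 0.364017, fail to reject H0.


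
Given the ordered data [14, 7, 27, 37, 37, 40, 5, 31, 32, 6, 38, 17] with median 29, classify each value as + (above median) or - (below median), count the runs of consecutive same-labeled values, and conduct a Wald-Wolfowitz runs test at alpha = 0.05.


Step 1: Compute median = 29; label A = above, B = below.
Labels in order: BBBAAABAABAB  (n_A = 6, n_B = 6)
Step 2: Count runs R = 7.
Step 3: Under H0 (random ordering), E[R] = 2*n_A*n_B/(n_A+n_B) + 1 = 2*6*6/12 + 1 = 7.0000.
        Var[R] = 2*n_A*n_B*(2*n_A*n_B - n_A - n_B) / ((n_A+n_B)^2 * (n_A+n_B-1)) = 4320/1584 = 2.7273.
        SD[R] = 1.6514.
Step 4: R = E[R], so z = 0 with no continuity correction.
Step 5: Two-sided p-value via normal approximation = 2*(1 - Phi(|z|)) = 1.000000.
Step 6: alpha = 0.05. fail to reject H0.

R = 7, z = 0.0000, p = 1.000000, fail to reject H0.


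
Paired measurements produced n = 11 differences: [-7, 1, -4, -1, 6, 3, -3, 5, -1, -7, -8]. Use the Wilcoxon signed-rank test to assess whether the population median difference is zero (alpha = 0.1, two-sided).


Step 1: Drop any zero differences (none here) and take |d_i|.
|d| = [7, 1, 4, 1, 6, 3, 3, 5, 1, 7, 8]
Step 2: Midrank |d_i| (ties get averaged ranks).
ranks: |7|->9.5, |1|->2, |4|->6, |1|->2, |6|->8, |3|->4.5, |3|->4.5, |5|->7, |1|->2, |7|->9.5, |8|->11
Step 3: Attach original signs; sum ranks with positive sign and with negative sign.
W+ = 2 + 8 + 4.5 + 7 = 21.5
W- = 9.5 + 6 + 2 + 4.5 + 2 + 9.5 + 11 = 44.5
(Check: W+ + W- = 66 should equal n(n+1)/2 = 66.)
Step 4: Test statistic W = min(W+, W-) = 21.5.
Step 5: Ties in |d|, so use the tie-corrected normal approximation.
        E[W] = n(n+1)/4 = 11*12/4 = 33.
        Tie groups: |d|=1 (t=3), |d|=3 (t=2), |d|=7 (t=2); sum(t^3 - t) = 36.
        Var[W] = n(n+1)(2n+1)/24 - sum(t^3-t)/48 = 3036/24 - 36/48 = 125.75.
        z = (W - E[W]) / sqrt(Var[W]) = (21.5 - 33) / 11.2138 = -1.0255.
        Two-sided p = 2*Phi(z) = 0.305118.
Step 6: alpha = 0.1. fail to reject H0.

W+ = 21.5, W- = 44.5, W = min = 21.5, p = 0.305118, fail to reject H0.


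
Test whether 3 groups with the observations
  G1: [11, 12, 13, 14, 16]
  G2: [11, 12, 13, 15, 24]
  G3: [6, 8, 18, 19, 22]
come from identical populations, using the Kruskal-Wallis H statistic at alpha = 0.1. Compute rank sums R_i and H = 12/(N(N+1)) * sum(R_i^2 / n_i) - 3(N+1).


Step 1: Combine all N = 15 observations and assign midranks.
sorted (value, group, rank): (6,G3,1), (8,G3,2), (11,G1,3.5), (11,G2,3.5), (12,G1,5.5), (12,G2,5.5), (13,G1,7.5), (13,G2,7.5), (14,G1,9), (15,G2,10), (16,G1,11), (18,G3,12), (19,G3,13), (22,G3,14), (24,G2,15)
Step 2: Sum ranks within each group.
R_1 = 36.5 (n_1 = 5)
R_2 = 41.5 (n_2 = 5)
R_3 = 42 (n_3 = 5)
Step 3: H = 12/(N(N+1)) * sum(R_i^2/n_i) - 3(N+1)
     = 12/(15*16) * (36.5^2/5 + 41.5^2/5 + 42^2/5) - 3*16
     = 0.050000 * 963.7 - 48
     = 0.185000.
Step 4: Ties present; correction factor C = 1 - 18/(15^3 - 15) = 0.994643. Corrected H = 0.185000 / 0.994643 = 0.185996.
Step 5: Under H0, H ~ chi^2(2); p-value = 0.911195.
Step 6: alpha = 0.1. fail to reject H0.

H = 0.1860, df = 2, p = 0.911195, fail to reject H0.


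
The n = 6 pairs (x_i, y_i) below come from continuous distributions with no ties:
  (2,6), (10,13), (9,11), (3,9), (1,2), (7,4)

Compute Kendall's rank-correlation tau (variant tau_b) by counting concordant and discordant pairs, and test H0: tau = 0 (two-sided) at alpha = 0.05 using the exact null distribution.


Step 1: Enumerate the 15 unordered pairs (i,j) with i<j and classify each by sign(x_j-x_i) * sign(y_j-y_i).
  (1,2):dx=+8,dy=+7->C; (1,3):dx=+7,dy=+5->C; (1,4):dx=+1,dy=+3->C; (1,5):dx=-1,dy=-4->C
  (1,6):dx=+5,dy=-2->D; (2,3):dx=-1,dy=-2->C; (2,4):dx=-7,dy=-4->C; (2,5):dx=-9,dy=-11->C
  (2,6):dx=-3,dy=-9->C; (3,4):dx=-6,dy=-2->C; (3,5):dx=-8,dy=-9->C; (3,6):dx=-2,dy=-7->C
  (4,5):dx=-2,dy=-7->C; (4,6):dx=+4,dy=-5->D; (5,6):dx=+6,dy=+2->C
Step 2: C = 13, D = 2, total pairs = 15.
Step 3: tau = (C - D)/(n(n-1)/2) = (13 - 2)/15 = 0.733333.
Step 4: Exact two-sided p-value (enumerate n! = 720 permutations of y under H0): p = 0.055556.
Step 5: alpha = 0.05. fail to reject H0.

tau_b = 0.7333 (C=13, D=2), p = 0.055556, fail to reject H0.


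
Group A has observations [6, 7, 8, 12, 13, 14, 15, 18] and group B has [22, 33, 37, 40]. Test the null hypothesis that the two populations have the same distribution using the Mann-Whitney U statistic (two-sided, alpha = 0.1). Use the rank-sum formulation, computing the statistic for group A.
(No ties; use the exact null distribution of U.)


Step 1: Combine and sort all 12 observations; assign midranks.
sorted (value, group): (6,X), (7,X), (8,X), (12,X), (13,X), (14,X), (15,X), (18,X), (22,Y), (33,Y), (37,Y), (40,Y)
ranks: 6->1, 7->2, 8->3, 12->4, 13->5, 14->6, 15->7, 18->8, 22->9, 33->10, 37->11, 40->12
Step 2: Rank sum for X: R1 = 1 + 2 + 3 + 4 + 5 + 6 + 7 + 8 = 36.
Step 3: U_X = R1 - n1(n1+1)/2 = 36 - 8*9/2 = 36 - 36 = 0.
       U_Y = n1*n2 - U_X = 32 - 0 = 32.
Step 4: No ties, so the exact null distribution of U (based on enumerating the C(12,8) = 495 equally likely rank assignments) gives the two-sided p-value.
Step 5: p-value = 0.004040; compare to alpha = 0.1. reject H0.

U_X = 0, p = 0.004040, reject H0 at alpha = 0.1.


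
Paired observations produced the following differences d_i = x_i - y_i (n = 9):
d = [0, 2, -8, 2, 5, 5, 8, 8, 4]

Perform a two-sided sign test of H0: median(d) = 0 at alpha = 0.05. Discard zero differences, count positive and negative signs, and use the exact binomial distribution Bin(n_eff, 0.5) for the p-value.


Step 1: Discard zero differences. Original n = 9; n_eff = number of nonzero differences = 8.
Nonzero differences (with sign): +2, -8, +2, +5, +5, +8, +8, +4
Step 2: Count signs: positive = 7, negative = 1.
Step 3: Under H0: P(positive) = 0.5, so the number of positives S ~ Bin(8, 0.5).
Step 4: Two-sided exact p-value = sum of Bin(8,0.5) probabilities at or below the observed probability = 0.070312.
Step 5: alpha = 0.05. fail to reject H0.

n_eff = 8, pos = 7, neg = 1, p = 0.070312, fail to reject H0.
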